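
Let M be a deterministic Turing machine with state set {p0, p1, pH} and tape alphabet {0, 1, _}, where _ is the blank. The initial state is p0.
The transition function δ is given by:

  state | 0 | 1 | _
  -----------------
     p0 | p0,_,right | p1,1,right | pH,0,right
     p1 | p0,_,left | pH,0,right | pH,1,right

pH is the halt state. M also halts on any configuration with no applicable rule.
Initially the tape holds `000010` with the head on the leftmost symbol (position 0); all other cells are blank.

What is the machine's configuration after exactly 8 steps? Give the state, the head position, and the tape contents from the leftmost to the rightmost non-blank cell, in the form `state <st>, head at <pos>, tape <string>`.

state pH, head at 6, tape 11

state=p0 head=0 tape=[0]00010_   (p0,0)→(p0,_,right)
state=p0 head=1 tape=_[0]0010_   (p0,0)→(p0,_,right)
state=p0 head=2 tape=__[0]010_   (p0,0)→(p0,_,right)
state=p0 head=3 tape=___[0]10_   (p0,0)→(p0,_,right)
state=p0 head=4 tape=____[1]0_   (p0,1)→(p1,1,right)
state=p1 head=5 tape=____1[0]_   (p1,0)→(p0,_,left)
state=p0 head=4 tape=____[1]__   (p0,1)→(p1,1,right)
state=p1 head=5 tape=____1[_]_   (p1,_)→(pH,1,right)
state=pH head=6 tape=____11[_]
After 8 steps: state pH, head at 6, tape 11.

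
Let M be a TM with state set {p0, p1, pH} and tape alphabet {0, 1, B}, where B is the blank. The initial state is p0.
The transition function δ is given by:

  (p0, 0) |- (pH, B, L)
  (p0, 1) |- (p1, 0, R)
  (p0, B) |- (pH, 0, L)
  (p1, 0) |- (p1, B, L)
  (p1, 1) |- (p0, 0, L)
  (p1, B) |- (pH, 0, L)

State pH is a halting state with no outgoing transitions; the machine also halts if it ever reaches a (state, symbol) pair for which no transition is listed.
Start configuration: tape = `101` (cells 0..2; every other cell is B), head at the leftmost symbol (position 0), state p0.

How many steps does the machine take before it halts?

state=p0 head=0 tape=BB[1]01   (p0,1)→(p1,0,R)
state=p1 head=1 tape=BB0[0]1   (p1,0)→(p1,B,L)
state=p1 head=0 tape=BB[0]B1   (p1,0)→(p1,B,L)
state=p1 head=-1 tape=B[B]BB1   (p1,B)→(pH,0,L)
state=pH head=-2 tape=[B]0BB1
M halts after 4 transitions.

4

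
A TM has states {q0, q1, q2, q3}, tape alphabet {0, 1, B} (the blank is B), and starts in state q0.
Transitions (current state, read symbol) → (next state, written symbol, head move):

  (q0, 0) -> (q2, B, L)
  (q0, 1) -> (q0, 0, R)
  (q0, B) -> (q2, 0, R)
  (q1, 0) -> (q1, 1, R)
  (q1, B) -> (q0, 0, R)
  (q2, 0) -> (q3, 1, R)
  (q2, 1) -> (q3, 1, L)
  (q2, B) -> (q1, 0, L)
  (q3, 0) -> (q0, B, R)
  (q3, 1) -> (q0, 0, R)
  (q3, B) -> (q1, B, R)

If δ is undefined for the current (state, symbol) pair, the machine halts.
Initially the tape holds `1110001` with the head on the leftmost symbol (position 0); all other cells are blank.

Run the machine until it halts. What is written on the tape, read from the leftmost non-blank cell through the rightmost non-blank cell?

q0 | [1]110001   read 1 → write 0, move R, go to q0
q0 | 0[1]10001   read 1 → write 0, move R, go to q0
q0 | 00[1]0001   read 1 → write 0, move R, go to q0
q0 | 000[0]001   read 0 → write B, move L, go to q2
q2 | 00[0]B001   read 0 → write 1, move R, go to q3
q3 | 001[B]001   read B → write B, move R, go to q1
q1 | 001B[0]01   read 0 → write 1, move R, go to q1
q1 | 001B1[0]1   read 0 → write 1, move R, go to q1
q1 | 001B11[1]
The non-blank tape span at halt is 001B111.

001B111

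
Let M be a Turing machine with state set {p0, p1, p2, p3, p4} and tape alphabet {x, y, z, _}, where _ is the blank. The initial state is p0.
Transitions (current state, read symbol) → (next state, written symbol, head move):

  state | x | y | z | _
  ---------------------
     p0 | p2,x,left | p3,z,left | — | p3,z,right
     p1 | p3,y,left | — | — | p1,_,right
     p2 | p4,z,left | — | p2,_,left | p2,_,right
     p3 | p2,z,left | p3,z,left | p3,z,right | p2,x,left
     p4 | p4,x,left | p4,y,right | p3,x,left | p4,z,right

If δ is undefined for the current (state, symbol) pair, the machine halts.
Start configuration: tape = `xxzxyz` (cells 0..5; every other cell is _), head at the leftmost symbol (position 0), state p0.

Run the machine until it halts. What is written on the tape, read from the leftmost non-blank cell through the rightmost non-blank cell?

state=p0 head=0 tape=__[x]xzxyz   (p0,x)→(p2,x,left)
state=p2 head=-1 tape=_[_]xxzxyz   (p2,_)→(p2,_,right)
state=p2 head=0 tape=__[x]xzxyz   (p2,x)→(p4,z,left)
state=p4 head=-1 tape=_[_]zxzxyz   (p4,_)→(p4,z,right)
state=p4 head=0 tape=_z[z]xzxyz   (p4,z)→(p3,x,left)
state=p3 head=-1 tape=_[z]xxzxyz   (p3,z)→(p3,z,right)
state=p3 head=0 tape=_z[x]xzxyz   (p3,x)→(p2,z,left)
state=p2 head=-1 tape=_[z]zxzxyz   (p2,z)→(p2,_,left)
state=p2 head=-2 tape=[_]_zxzxyz   (p2,_)→(p2,_,right)
state=p2 head=-1 tape=_[_]zxzxyz   (p2,_)→(p2,_,right)
state=p2 head=0 tape=__[z]xzxyz   (p2,z)→(p2,_,left)
state=p2 head=-1 tape=_[_]_xzxyz   (p2,_)→(p2,_,right)
state=p2 head=0 tape=__[_]xzxyz   (p2,_)→(p2,_,right)
state=p2 head=1 tape=___[x]zxyz   (p2,x)→(p4,z,left)
state=p4 head=0 tape=__[_]zzxyz   (p4,_)→(p4,z,right)
state=p4 head=1 tape=__z[z]zxyz   (p4,z)→(p3,x,left)
state=p3 head=0 tape=__[z]xzxyz   (p3,z)→(p3,z,right)
state=p3 head=1 tape=__z[x]zxyz   (p3,x)→(p2,z,left)
state=p2 head=0 tape=__[z]zzxyz   (p2,z)→(p2,_,left)
state=p2 head=-1 tape=_[_]_zzxyz   (p2,_)→(p2,_,right)
state=p2 head=0 tape=__[_]zzxyz   (p2,_)→(p2,_,right)
state=p2 head=1 tape=___[z]zxyz   (p2,z)→(p2,_,left)
state=p2 head=0 tape=__[_]_zxyz   (p2,_)→(p2,_,right)
state=p2 head=1 tape=___[_]zxyz   (p2,_)→(p2,_,right)
state=p2 head=2 tape=____[z]xyz   (p2,z)→(p2,_,left)
state=p2 head=1 tape=___[_]_xyz   (p2,_)→(p2,_,right)
state=p2 head=2 tape=____[_]xyz   (p2,_)→(p2,_,right)
state=p2 head=3 tape=_____[x]yz   (p2,x)→(p4,z,left)
state=p4 head=2 tape=____[_]zyz   (p4,_)→(p4,z,right)
state=p4 head=3 tape=____z[z]yz   (p4,z)→(p3,x,left)
state=p3 head=2 tape=____[z]xyz   (p3,z)→(p3,z,right)
state=p3 head=3 tape=____z[x]yz   (p3,x)→(p2,z,left)
state=p2 head=2 tape=____[z]zyz   (p2,z)→(p2,_,left)
state=p2 head=1 tape=___[_]_zyz   (p2,_)→(p2,_,right)
state=p2 head=2 tape=____[_]zyz   (p2,_)→(p2,_,right)
state=p2 head=3 tape=_____[z]yz   (p2,z)→(p2,_,left)
state=p2 head=2 tape=____[_]_yz   (p2,_)→(p2,_,right)
state=p2 head=3 tape=_____[_]yz   (p2,_)→(p2,_,right)
state=p2 head=4 tape=______[y]z
The non-blank tape span at halt is yz.

yz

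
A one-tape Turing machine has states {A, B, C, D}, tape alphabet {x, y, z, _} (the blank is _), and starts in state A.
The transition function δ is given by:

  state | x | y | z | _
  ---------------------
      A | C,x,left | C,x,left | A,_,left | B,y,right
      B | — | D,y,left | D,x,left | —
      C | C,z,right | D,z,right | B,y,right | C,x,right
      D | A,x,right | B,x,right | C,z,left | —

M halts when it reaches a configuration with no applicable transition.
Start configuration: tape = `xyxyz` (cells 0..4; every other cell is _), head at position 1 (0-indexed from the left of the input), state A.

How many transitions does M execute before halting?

A | x[y]xyz   read y → write x, move left, go to C
C | [x]xxyz   read x → write z, move right, go to C
C | z[x]xyz   read x → write z, move right, go to C
C | zz[x]yz   read x → write z, move right, go to C
C | zzz[y]z   read y → write z, move right, go to D
D | zzzz[z]   read z → write z, move left, go to C
C | zzz[z]z   read z → write y, move right, go to B
B | zzzy[z]   read z → write x, move left, go to D
D | zzz[y]x   read y → write x, move right, go to B
B | zzzx[x]
M halts after 9 transitions.

9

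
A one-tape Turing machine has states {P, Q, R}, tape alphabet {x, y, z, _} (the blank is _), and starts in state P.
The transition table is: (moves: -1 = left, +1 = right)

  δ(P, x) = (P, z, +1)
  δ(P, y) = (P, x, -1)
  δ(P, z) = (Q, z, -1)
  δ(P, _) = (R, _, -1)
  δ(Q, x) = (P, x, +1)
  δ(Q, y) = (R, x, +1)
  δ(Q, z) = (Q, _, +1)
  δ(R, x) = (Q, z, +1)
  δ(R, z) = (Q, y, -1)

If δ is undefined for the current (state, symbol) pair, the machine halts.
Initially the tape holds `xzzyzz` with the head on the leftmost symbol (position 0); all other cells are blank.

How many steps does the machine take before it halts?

P | [x]zzyzz_   read x → write z, move +1, go to P
P | z[z]zyzz_   read z → write z, move -1, go to Q
Q | [z]zzyzz_   read z → write _, move +1, go to Q
Q | _[z]zyzz_   read z → write _, move +1, go to Q
Q | __[z]yzz_   read z → write _, move +1, go to Q
Q | ___[y]zz_   read y → write x, move +1, go to R
R | ___x[z]z_   read z → write y, move -1, go to Q
Q | ___[x]yz_   read x → write x, move +1, go to P
P | ___x[y]z_   read y → write x, move -1, go to P
P | ___[x]xz_   read x → write z, move +1, go to P
P | ___z[x]z_   read x → write z, move +1, go to P
P | ___zz[z]_   read z → write z, move -1, go to Q
Q | ___z[z]z_   read z → write _, move +1, go to Q
Q | ___z_[z]_   read z → write _, move +1, go to Q
Q | ___z__[_]
M halts after 14 transitions.

14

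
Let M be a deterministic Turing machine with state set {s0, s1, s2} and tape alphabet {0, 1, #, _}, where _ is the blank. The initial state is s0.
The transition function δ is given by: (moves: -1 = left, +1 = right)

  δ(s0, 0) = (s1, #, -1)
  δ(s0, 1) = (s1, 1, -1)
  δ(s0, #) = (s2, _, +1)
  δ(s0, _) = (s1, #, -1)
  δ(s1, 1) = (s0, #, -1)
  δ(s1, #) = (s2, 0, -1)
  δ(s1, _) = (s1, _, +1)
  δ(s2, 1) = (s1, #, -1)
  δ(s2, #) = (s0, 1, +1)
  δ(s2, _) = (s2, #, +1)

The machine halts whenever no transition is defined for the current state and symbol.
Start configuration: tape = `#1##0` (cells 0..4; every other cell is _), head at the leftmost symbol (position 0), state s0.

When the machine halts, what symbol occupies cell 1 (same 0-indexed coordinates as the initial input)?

0

s0 | [#]1##0   read # → write _, move +1, go to s2
s2 | _[1]##0   read 1 → write #, move -1, go to s1
s1 | [_]###0   read _ → write _, move +1, go to s1
s1 | _[#]##0   read # → write 0, move -1, go to s2
s2 | [_]0##0   read _ → write #, move +1, go to s2
s2 | #[0]##0
Cell 1 holds 0 when M halts.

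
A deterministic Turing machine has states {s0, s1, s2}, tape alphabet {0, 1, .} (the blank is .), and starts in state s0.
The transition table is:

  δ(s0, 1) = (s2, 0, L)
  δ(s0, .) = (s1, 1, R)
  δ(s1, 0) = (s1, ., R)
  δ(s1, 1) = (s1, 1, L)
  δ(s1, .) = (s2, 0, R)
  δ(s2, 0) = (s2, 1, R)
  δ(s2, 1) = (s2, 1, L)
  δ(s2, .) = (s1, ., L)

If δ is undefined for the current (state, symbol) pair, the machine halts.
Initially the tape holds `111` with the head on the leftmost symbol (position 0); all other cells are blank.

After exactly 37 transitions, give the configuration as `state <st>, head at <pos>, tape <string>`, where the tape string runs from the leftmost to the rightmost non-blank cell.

state=s0 head=0 tape=.....[1]11   (s0,1)→(s2,0,L)
state=s2 head=-1 tape=....[.]011   (s2,.)→(s1,.,L)
state=s1 head=-2 tape=...[.].011   (s1,.)→(s2,0,R)
state=s2 head=-1 tape=...0[.]011   (s2,.)→(s1,.,L)
state=s1 head=-2 tape=...[0].011   (s1,0)→(s1,.,R)
state=s1 head=-1 tape=....[.]011   (s1,.)→(s2,0,R)
state=s2 head=0 tape=....0[0]11   (s2,0)→(s2,1,R)
state=s2 head=1 tape=....01[1]1   (s2,1)→(s2,1,L)
state=s2 head=0 tape=....0[1]11   (s2,1)→(s2,1,L)
state=s2 head=-1 tape=....[0]111   (s2,0)→(s2,1,R)
state=s2 head=0 tape=....1[1]11   (s2,1)→(s2,1,L)
state=s2 head=-1 tape=....[1]111   (s2,1)→(s2,1,L)
state=s2 head=-2 tape=...[.]1111   (s2,.)→(s1,.,L)
state=s1 head=-3 tape=..[.].1111   (s1,.)→(s2,0,R)
state=s2 head=-2 tape=..0[.]1111   (s2,.)→(s1,.,L)
state=s1 head=-3 tape=..[0].1111   (s1,0)→(s1,.,R)
state=s1 head=-2 tape=...[.]1111   (s1,.)→(s2,0,R)
state=s2 head=-1 tape=...0[1]111   (s2,1)→(s2,1,L)
state=s2 head=-2 tape=...[0]1111   (s2,0)→(s2,1,R)
state=s2 head=-1 tape=...1[1]111   (s2,1)→(s2,1,L)
state=s2 head=-2 tape=...[1]1111   (s2,1)→(s2,1,L)
state=s2 head=-3 tape=..[.]11111   (s2,.)→(s1,.,L)
state=s1 head=-4 tape=.[.].11111   (s1,.)→(s2,0,R)
state=s2 head=-3 tape=.0[.]11111   (s2,.)→(s1,.,L)
state=s1 head=-4 tape=.[0].11111   (s1,0)→(s1,.,R)
state=s1 head=-3 tape=..[.]11111   (s1,.)→(s2,0,R)
state=s2 head=-2 tape=..0[1]1111   (s2,1)→(s2,1,L)
state=s2 head=-3 tape=..[0]11111   (s2,0)→(s2,1,R)
state=s2 head=-2 tape=..1[1]1111   (s2,1)→(s2,1,L)
state=s2 head=-3 tape=..[1]11111   (s2,1)→(s2,1,L)
state=s2 head=-4 tape=.[.]111111   (s2,.)→(s1,.,L)
state=s1 head=-5 tape=[.].111111   (s1,.)→(s2,0,R)
state=s2 head=-4 tape=0[.]111111   (s2,.)→(s1,.,L)
state=s1 head=-5 tape=[0].111111   (s1,0)→(s1,.,R)
state=s1 head=-4 tape=.[.]111111   (s1,.)→(s2,0,R)
state=s2 head=-3 tape=.0[1]11111   (s2,1)→(s2,1,L)
state=s2 head=-4 tape=.[0]111111   (s2,0)→(s2,1,R)
state=s2 head=-3 tape=.1[1]11111
After 37 steps: state s2, head at -3, tape 1111111.

state s2, head at -3, tape 1111111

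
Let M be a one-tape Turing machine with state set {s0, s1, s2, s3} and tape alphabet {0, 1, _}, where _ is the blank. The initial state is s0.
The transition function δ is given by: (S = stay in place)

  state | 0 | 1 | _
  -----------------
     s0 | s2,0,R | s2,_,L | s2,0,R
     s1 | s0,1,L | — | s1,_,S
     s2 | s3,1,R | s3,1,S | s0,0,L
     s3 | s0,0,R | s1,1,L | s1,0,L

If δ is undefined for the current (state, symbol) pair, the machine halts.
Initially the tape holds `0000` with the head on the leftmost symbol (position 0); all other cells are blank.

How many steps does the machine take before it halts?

8

s0 | [0]000__   read 0 → write 0, move R, go to s2
s2 | 0[0]00__   read 0 → write 1, move R, go to s3
s3 | 01[0]0__   read 0 → write 0, move R, go to s0
s0 | 010[0]__   read 0 → write 0, move R, go to s2
s2 | 0100[_]_   read _ → write 0, move L, go to s0
s0 | 010[0]0_   read 0 → write 0, move R, go to s2
s2 | 0100[0]_   read 0 → write 1, move R, go to s3
s3 | 01001[_]   read _ → write 0, move L, go to s1
s1 | 0100[1]0
M halts after 8 transitions.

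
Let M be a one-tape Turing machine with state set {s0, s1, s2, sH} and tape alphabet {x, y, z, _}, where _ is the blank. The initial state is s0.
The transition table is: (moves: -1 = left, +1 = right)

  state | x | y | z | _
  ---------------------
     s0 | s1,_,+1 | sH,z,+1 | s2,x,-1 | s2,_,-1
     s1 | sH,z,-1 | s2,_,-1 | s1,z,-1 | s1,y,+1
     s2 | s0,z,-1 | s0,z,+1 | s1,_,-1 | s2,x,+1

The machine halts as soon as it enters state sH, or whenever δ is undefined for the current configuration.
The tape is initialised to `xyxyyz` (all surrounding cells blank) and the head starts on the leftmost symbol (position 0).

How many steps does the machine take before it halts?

16

state=s0 head=0 tape=__[x]yxyyz   (s0,x)→(s1,_,+1)
state=s1 head=1 tape=___[y]xyyz   (s1,y)→(s2,_,-1)
state=s2 head=0 tape=__[_]_xyyz   (s2,_)→(s2,x,+1)
state=s2 head=1 tape=__x[_]xyyz   (s2,_)→(s2,x,+1)
state=s2 head=2 tape=__xx[x]yyz   (s2,x)→(s0,z,-1)
state=s0 head=1 tape=__x[x]zyyz   (s0,x)→(s1,_,+1)
state=s1 head=2 tape=__x_[z]yyz   (s1,z)→(s1,z,-1)
state=s1 head=1 tape=__x[_]zyyz   (s1,_)→(s1,y,+1)
state=s1 head=2 tape=__xy[z]yyz   (s1,z)→(s1,z,-1)
state=s1 head=1 tape=__x[y]zyyz   (s1,y)→(s2,_,-1)
state=s2 head=0 tape=__[x]_zyyz   (s2,x)→(s0,z,-1)
state=s0 head=-1 tape=_[_]z_zyyz   (s0,_)→(s2,_,-1)
state=s2 head=-2 tape=[_]_z_zyyz   (s2,_)→(s2,x,+1)
state=s2 head=-1 tape=x[_]z_zyyz   (s2,_)→(s2,x,+1)
state=s2 head=0 tape=xx[z]_zyyz   (s2,z)→(s1,_,-1)
state=s1 head=-1 tape=x[x]__zyyz   (s1,x)→(sH,z,-1)
state=sH head=-2 tape=[x]z__zyyz
M halts after 16 transitions.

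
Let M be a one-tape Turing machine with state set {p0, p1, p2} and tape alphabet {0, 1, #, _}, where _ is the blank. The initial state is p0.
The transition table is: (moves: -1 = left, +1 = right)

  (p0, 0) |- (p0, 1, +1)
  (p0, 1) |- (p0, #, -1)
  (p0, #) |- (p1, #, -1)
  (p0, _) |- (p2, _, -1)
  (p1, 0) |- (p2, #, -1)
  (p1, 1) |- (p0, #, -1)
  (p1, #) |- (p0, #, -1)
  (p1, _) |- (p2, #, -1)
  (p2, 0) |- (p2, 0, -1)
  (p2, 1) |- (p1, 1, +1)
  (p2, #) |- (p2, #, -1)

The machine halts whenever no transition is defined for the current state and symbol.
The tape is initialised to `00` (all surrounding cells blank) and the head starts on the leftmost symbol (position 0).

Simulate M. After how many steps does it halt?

p0 | __[0]0_   read 0 → write 1, move +1, go to p0
p0 | __1[0]_   read 0 → write 1, move +1, go to p0
p0 | __11[_]   read _ → write _, move -1, go to p2
p2 | __1[1]_   read 1 → write 1, move +1, go to p1
p1 | __11[_]   read _ → write #, move -1, go to p2
p2 | __1[1]#   read 1 → write 1, move +1, go to p1
p1 | __11[#]   read # → write #, move -1, go to p0
p0 | __1[1]#   read 1 → write #, move -1, go to p0
p0 | __[1]##   read 1 → write #, move -1, go to p0
p0 | _[_]###   read _ → write _, move -1, go to p2
p2 | [_]_###
M halts after 10 transitions.

10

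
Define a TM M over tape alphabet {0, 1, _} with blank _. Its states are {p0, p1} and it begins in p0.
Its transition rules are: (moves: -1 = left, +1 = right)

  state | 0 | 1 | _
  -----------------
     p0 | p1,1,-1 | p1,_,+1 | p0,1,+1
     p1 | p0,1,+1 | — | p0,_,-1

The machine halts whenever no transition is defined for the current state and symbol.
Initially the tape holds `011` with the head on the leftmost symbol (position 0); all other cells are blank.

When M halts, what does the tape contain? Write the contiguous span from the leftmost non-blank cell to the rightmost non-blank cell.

11_11

state=p0 head=0 tape=__[0]11   (p0,0)→(p1,1,-1)
state=p1 head=-1 tape=_[_]111   (p1,_)→(p0,_,-1)
state=p0 head=-2 tape=[_]_111   (p0,_)→(p0,1,+1)
state=p0 head=-1 tape=1[_]111   (p0,_)→(p0,1,+1)
state=p0 head=0 tape=11[1]11   (p0,1)→(p1,_,+1)
state=p1 head=1 tape=11_[1]1
The non-blank tape span at halt is 11_11.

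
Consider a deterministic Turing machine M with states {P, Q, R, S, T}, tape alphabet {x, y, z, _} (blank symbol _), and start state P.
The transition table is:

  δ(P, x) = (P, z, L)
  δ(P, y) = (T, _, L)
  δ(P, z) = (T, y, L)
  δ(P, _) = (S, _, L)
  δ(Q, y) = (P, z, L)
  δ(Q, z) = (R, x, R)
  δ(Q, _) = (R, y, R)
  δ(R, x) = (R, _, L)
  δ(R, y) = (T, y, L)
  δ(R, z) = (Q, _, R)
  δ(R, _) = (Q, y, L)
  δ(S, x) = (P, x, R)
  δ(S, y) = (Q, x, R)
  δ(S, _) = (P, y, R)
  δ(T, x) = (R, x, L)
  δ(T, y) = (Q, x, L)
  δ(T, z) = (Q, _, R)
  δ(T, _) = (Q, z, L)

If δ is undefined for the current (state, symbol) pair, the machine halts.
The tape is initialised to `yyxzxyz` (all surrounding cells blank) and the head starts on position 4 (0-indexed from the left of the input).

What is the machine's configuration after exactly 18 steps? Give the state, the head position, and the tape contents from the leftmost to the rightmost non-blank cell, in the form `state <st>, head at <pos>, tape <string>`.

state=P head=4 tape=___yyxz[x]yz   (P,x)→(P,z,L)
state=P head=3 tape=___yyx[z]zyz   (P,z)→(T,y,L)
state=T head=2 tape=___yy[x]yzyz   (T,x)→(R,x,L)
state=R head=1 tape=___y[y]xyzyz   (R,y)→(T,y,L)
state=T head=0 tape=___[y]yxyzyz   (T,y)→(Q,x,L)
state=Q head=-1 tape=__[_]xyxyzyz   (Q,_)→(R,y,R)
state=R head=0 tape=__y[x]yxyzyz   (R,x)→(R,_,L)
state=R head=-1 tape=__[y]_yxyzyz   (R,y)→(T,y,L)
state=T head=-2 tape=_[_]y_yxyzyz   (T,_)→(Q,z,L)
state=Q head=-3 tape=[_]zy_yxyzyz   (Q,_)→(R,y,R)
state=R head=-2 tape=y[z]y_yxyzyz   (R,z)→(Q,_,R)
state=Q head=-1 tape=y_[y]_yxyzyz   (Q,y)→(P,z,L)
state=P head=-2 tape=y[_]z_yxyzyz   (P,_)→(S,_,L)
state=S head=-3 tape=[y]_z_yxyzyz   (S,y)→(Q,x,R)
state=Q head=-2 tape=x[_]z_yxyzyz   (Q,_)→(R,y,R)
state=R head=-1 tape=xy[z]_yxyzyz   (R,z)→(Q,_,R)
state=Q head=0 tape=xy_[_]yxyzyz   (Q,_)→(R,y,R)
state=R head=1 tape=xy_y[y]xyzyz   (R,y)→(T,y,L)
state=T head=0 tape=xy_[y]yxyzyz
After 18 steps: state T, head at 0, tape xy_yyxyzyz.

state T, head at 0, tape xy_yyxyzyz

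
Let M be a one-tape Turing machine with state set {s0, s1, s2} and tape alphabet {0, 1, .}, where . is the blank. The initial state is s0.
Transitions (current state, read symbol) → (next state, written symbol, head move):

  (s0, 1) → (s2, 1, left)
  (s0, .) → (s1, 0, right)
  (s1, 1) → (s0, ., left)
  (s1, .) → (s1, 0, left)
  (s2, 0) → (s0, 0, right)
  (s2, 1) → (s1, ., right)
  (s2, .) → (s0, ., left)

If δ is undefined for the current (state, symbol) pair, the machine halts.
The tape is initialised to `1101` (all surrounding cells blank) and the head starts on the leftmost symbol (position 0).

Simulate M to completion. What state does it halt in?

s1

s0 | ..[1]101   read 1 → write 1, move left, go to s2
s2 | .[.]1101   read . → write ., move left, go to s0
s0 | [.].1101   read . → write 0, move right, go to s1
s1 | 0[.]1101   read . → write 0, move left, go to s1
s1 | [0]01101
No transition is defined for (s1, 0); M halts in state s1.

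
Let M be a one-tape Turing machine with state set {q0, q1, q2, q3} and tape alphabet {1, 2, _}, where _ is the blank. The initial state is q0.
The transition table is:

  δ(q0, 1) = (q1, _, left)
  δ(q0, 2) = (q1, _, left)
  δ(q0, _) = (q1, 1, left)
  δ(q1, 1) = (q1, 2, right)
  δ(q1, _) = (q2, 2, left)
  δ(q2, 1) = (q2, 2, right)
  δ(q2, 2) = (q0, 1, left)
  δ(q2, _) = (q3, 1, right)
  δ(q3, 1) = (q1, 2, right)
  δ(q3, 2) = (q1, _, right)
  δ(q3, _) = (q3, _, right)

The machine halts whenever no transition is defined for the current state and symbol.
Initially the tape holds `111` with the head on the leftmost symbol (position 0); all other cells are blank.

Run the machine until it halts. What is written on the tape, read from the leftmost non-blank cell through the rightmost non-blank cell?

q0 | _____[1]11_   read 1 → write _, move left, go to q1
q1 | ____[_]_11_   read _ → write 2, move left, go to q2
q2 | ___[_]2_11_   read _ → write 1, move right, go to q3
q3 | ___1[2]_11_   read 2 → write _, move right, go to q1
q1 | ___1_[_]11_   read _ → write 2, move left, go to q2
q2 | ___1[_]211_   read _ → write 1, move right, go to q3
q3 | ___11[2]11_   read 2 → write _, move right, go to q1
q1 | ___11_[1]1_   read 1 → write 2, move right, go to q1
q1 | ___11_2[1]_   read 1 → write 2, move right, go to q1
q1 | ___11_22[_]   read _ → write 2, move left, go to q2
q2 | ___11_2[2]2   read 2 → write 1, move left, go to q0
q0 | ___11_[2]12   read 2 → write _, move left, go to q1
q1 | ___11[_]_12   read _ → write 2, move left, go to q2
q2 | ___1[1]2_12   read 1 → write 2, move right, go to q2
q2 | ___12[2]_12   read 2 → write 1, move left, go to q0
q0 | ___1[2]1_12   read 2 → write _, move left, go to q1
q1 | ___[1]_1_12   read 1 → write 2, move right, go to q1
q1 | ___2[_]1_12   read _ → write 2, move left, go to q2
q2 | ___[2]21_12   read 2 → write 1, move left, go to q0
q0 | __[_]121_12   read _ → write 1, move left, go to q1
q1 | _[_]1121_12   read _ → write 2, move left, go to q2
q2 | [_]21121_12   read _ → write 1, move right, go to q3
q3 | 1[2]1121_12   read 2 → write _, move right, go to q1
q1 | 1_[1]121_12   read 1 → write 2, move right, go to q1
q1 | 1_2[1]21_12   read 1 → write 2, move right, go to q1
q1 | 1_22[2]1_12
The non-blank tape span at halt is 1_2221_12.

1_2221_12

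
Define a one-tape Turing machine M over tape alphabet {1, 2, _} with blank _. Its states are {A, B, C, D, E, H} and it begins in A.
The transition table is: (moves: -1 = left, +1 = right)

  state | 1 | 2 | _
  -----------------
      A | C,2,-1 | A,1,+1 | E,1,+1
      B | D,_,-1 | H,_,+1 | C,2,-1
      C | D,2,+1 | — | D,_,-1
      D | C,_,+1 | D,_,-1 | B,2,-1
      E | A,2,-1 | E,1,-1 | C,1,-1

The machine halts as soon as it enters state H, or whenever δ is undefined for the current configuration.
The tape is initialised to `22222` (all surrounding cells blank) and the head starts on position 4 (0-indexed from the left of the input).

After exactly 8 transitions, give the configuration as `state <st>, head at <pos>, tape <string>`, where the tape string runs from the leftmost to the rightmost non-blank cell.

state H, head at 6, tape 22221_2

A | 2222[2]___   read 2 → write 1, move +1, go to A
A | 22221[_]__   read _ → write 1, move +1, go to E
E | 222211[_]_   read _ → write 1, move -1, go to C
C | 22221[1]1_   read 1 → write 2, move +1, go to D
D | 222212[1]_   read 1 → write _, move +1, go to C
C | 222212_[_]   read _ → write _, move -1, go to D
D | 222212[_]_   read _ → write 2, move -1, go to B
B | 22221[2]2_   read 2 → write _, move +1, go to H
H | 22221_[2]_
After 8 steps: state H, head at 6, tape 22221_2.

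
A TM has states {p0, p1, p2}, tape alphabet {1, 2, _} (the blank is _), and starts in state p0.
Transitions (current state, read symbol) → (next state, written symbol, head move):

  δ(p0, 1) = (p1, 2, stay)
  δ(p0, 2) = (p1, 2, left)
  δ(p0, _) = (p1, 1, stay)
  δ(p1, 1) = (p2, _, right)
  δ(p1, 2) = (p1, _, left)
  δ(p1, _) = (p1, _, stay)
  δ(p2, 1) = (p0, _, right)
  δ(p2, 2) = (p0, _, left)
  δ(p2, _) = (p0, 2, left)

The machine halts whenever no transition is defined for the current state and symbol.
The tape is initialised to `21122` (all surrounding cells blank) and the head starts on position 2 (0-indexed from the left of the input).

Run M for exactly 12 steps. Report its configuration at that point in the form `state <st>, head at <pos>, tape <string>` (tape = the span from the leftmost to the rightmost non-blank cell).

state p2, head at 2, tape 2_222

state=p0 head=2 tape=21[1]22   (p0,1)→(p1,2,stay)
state=p1 head=2 tape=21[2]22   (p1,2)→(p1,_,left)
state=p1 head=1 tape=2[1]_22   (p1,1)→(p2,_,right)
state=p2 head=2 tape=2_[_]22   (p2,_)→(p0,2,left)
state=p0 head=1 tape=2[_]222   (p0,_)→(p1,1,stay)
state=p1 head=1 tape=2[1]222   (p1,1)→(p2,_,right)
state=p2 head=2 tape=2_[2]22   (p2,2)→(p0,_,left)
state=p0 head=1 tape=2[_]_22   (p0,_)→(p1,1,stay)
state=p1 head=1 tape=2[1]_22   (p1,1)→(p2,_,right)
state=p2 head=2 tape=2_[_]22   (p2,_)→(p0,2,left)
state=p0 head=1 tape=2[_]222   (p0,_)→(p1,1,stay)
state=p1 head=1 tape=2[1]222   (p1,1)→(p2,_,right)
state=p2 head=2 tape=2_[2]22
After 12 steps: state p2, head at 2, tape 2_222.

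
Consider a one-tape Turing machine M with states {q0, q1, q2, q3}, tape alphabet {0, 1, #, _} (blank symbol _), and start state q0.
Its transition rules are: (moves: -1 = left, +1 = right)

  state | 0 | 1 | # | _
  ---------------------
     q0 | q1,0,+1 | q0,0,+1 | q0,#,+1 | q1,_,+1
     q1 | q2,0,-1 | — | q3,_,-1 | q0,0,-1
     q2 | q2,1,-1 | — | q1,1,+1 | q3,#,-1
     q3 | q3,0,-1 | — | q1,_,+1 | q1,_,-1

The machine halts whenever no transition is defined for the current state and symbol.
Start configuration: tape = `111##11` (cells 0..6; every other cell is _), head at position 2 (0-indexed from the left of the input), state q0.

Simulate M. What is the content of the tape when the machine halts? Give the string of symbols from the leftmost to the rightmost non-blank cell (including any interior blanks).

110__00#0

state=q0 head=2 tape=11[1]##11__   (q0,1)→(q0,0,+1)
state=q0 head=3 tape=110[#]#11__   (q0,#)→(q0,#,+1)
state=q0 head=4 tape=110#[#]11__   (q0,#)→(q0,#,+1)
state=q0 head=5 tape=110##[1]1__   (q0,1)→(q0,0,+1)
state=q0 head=6 tape=110##0[1]__   (q0,1)→(q0,0,+1)
state=q0 head=7 tape=110##00[_]_   (q0,_)→(q1,_,+1)
state=q1 head=8 tape=110##00_[_]   (q1,_)→(q0,0,-1)
state=q0 head=7 tape=110##00[_]0   (q0,_)→(q1,_,+1)
state=q1 head=8 tape=110##00_[0]   (q1,0)→(q2,0,-1)
state=q2 head=7 tape=110##00[_]0   (q2,_)→(q3,#,-1)
state=q3 head=6 tape=110##0[0]#0   (q3,0)→(q3,0,-1)
state=q3 head=5 tape=110##[0]0#0   (q3,0)→(q3,0,-1)
state=q3 head=4 tape=110#[#]00#0   (q3,#)→(q1,_,+1)
state=q1 head=5 tape=110#_[0]0#0   (q1,0)→(q2,0,-1)
state=q2 head=4 tape=110#[_]00#0   (q2,_)→(q3,#,-1)
state=q3 head=3 tape=110[#]#00#0   (q3,#)→(q1,_,+1)
state=q1 head=4 tape=110_[#]00#0   (q1,#)→(q3,_,-1)
state=q3 head=3 tape=110[_]_00#0   (q3,_)→(q1,_,-1)
state=q1 head=2 tape=11[0]__00#0   (q1,0)→(q2,0,-1)
state=q2 head=1 tape=1[1]0__00#0
The non-blank tape span at halt is 110__00#0.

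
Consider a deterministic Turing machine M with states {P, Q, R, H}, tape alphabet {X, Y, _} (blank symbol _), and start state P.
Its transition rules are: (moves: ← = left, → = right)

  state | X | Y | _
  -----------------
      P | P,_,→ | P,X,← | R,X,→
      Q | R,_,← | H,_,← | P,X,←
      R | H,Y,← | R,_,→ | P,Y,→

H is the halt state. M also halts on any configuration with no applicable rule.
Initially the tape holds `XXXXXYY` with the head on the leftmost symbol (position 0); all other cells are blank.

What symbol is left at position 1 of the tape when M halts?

P | [X]XXXXYY   read X → write _, move →, go to P
P | _[X]XXXYY   read X → write _, move →, go to P
P | __[X]XXYY   read X → write _, move →, go to P
P | ___[X]XYY   read X → write _, move →, go to P
P | ____[X]YY   read X → write _, move →, go to P
P | _____[Y]Y   read Y → write X, move ←, go to P
P | ____[_]XY   read _ → write X, move →, go to R
R | ____X[X]Y   read X → write Y, move ←, go to H
H | ____[X]YY
Cell 1 holds _ when M halts.

_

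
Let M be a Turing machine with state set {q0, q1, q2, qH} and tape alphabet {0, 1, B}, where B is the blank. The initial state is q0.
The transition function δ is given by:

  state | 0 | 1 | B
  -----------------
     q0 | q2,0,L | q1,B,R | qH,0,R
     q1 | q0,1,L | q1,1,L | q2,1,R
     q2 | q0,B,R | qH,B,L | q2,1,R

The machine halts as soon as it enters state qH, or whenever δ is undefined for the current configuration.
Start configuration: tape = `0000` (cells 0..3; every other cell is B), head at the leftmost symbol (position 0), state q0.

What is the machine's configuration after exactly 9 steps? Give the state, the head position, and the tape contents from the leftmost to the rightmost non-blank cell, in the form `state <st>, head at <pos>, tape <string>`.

q0 | B[0]000   read 0 → write 0, move L, go to q2
q2 | [B]0000   read B → write 1, move R, go to q2
q2 | 1[0]000   read 0 → write B, move R, go to q0
q0 | 1B[0]00   read 0 → write 0, move L, go to q2
q2 | 1[B]000   read B → write 1, move R, go to q2
q2 | 11[0]00   read 0 → write B, move R, go to q0
q0 | 11B[0]0   read 0 → write 0, move L, go to q2
q2 | 11[B]00   read B → write 1, move R, go to q2
q2 | 111[0]0   read 0 → write B, move R, go to q0
q0 | 111B[0]
After 9 steps: state q0, head at 3, tape 111B0.

state q0, head at 3, tape 111B0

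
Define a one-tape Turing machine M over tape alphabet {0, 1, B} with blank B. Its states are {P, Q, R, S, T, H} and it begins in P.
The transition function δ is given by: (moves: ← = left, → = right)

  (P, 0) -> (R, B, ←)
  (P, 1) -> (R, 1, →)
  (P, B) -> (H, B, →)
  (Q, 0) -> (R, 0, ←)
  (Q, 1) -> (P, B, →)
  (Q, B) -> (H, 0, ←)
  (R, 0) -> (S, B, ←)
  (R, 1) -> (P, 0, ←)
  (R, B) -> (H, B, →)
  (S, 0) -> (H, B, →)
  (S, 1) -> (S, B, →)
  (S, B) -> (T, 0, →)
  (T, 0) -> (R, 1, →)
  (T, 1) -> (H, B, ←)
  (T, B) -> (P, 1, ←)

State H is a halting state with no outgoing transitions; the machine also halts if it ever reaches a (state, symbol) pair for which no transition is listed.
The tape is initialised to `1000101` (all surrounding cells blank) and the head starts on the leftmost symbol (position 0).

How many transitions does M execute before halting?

P | [1]000101   read 1 → write 1, move →, go to R
R | 1[0]00101   read 0 → write B, move ←, go to S
S | [1]B00101   read 1 → write B, move →, go to S
S | B[B]00101   read B → write 0, move →, go to T
T | B0[0]0101   read 0 → write 1, move →, go to R
R | B01[0]101   read 0 → write B, move ←, go to S
S | B0[1]B101   read 1 → write B, move →, go to S
S | B0B[B]101   read B → write 0, move →, go to T
T | B0B0[1]01   read 1 → write B, move ←, go to H
H | B0B[0]B01
M halts after 9 transitions.

9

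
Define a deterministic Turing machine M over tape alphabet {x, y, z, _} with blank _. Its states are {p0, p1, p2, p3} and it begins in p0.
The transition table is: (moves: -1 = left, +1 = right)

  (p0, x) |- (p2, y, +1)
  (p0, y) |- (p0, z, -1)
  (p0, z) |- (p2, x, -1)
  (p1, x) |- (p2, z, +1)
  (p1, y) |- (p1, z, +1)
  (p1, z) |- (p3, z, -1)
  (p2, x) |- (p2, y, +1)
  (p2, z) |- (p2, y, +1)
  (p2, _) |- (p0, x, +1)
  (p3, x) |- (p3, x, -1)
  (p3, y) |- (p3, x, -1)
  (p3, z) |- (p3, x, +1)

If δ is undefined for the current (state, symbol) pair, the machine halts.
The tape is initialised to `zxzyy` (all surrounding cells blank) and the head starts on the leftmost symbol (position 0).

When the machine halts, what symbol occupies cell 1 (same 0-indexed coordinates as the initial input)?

y

p0 | _[z]xzyy   read z → write x, move -1, go to p2
p2 | [_]xxzyy   read _ → write x, move +1, go to p0
p0 | x[x]xzyy   read x → write y, move +1, go to p2
p2 | xy[x]zyy   read x → write y, move +1, go to p2
p2 | xyy[z]yy   read z → write y, move +1, go to p2
p2 | xyyy[y]y
Cell 1 holds y when M halts.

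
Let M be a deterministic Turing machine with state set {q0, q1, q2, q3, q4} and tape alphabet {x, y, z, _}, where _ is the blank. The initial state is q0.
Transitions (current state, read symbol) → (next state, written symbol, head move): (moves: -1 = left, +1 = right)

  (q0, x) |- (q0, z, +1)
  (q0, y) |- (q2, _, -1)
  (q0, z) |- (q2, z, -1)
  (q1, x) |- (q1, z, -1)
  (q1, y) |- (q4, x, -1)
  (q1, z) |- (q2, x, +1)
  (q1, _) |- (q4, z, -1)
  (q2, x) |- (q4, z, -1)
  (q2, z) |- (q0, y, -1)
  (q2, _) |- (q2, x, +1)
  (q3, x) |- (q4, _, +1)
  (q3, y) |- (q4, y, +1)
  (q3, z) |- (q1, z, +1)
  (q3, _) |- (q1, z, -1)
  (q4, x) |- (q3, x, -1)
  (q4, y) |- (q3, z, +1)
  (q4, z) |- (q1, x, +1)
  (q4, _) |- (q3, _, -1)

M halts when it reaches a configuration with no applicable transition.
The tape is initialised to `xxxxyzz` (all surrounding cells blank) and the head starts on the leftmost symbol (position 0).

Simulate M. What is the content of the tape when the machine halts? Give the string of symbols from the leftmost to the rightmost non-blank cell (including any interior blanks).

q0 | __[x]xxxyzz   read x → write z, move +1, go to q0
q0 | __z[x]xxyzz   read x → write z, move +1, go to q0
q0 | __zz[x]xyzz   read x → write z, move +1, go to q0
q0 | __zzz[x]yzz   read x → write z, move +1, go to q0
q0 | __zzzz[y]zz   read y → write _, move -1, go to q2
q2 | __zzz[z]_zz   read z → write y, move -1, go to q0
q0 | __zz[z]y_zz   read z → write z, move -1, go to q2
q2 | __z[z]zy_zz   read z → write y, move -1, go to q0
q0 | __[z]yzy_zz   read z → write z, move -1, go to q2
q2 | _[_]zyzy_zz   read _ → write x, move +1, go to q2
q2 | _x[z]yzy_zz   read z → write y, move -1, go to q0
q0 | _[x]yyzy_zz   read x → write z, move +1, go to q0
q0 | _z[y]yzy_zz   read y → write _, move -1, go to q2
q2 | _[z]_yzy_zz   read z → write y, move -1, go to q0
q0 | [_]y_yzy_zz
The non-blank tape span at halt is y_yzy_zz.

y_yzy_zz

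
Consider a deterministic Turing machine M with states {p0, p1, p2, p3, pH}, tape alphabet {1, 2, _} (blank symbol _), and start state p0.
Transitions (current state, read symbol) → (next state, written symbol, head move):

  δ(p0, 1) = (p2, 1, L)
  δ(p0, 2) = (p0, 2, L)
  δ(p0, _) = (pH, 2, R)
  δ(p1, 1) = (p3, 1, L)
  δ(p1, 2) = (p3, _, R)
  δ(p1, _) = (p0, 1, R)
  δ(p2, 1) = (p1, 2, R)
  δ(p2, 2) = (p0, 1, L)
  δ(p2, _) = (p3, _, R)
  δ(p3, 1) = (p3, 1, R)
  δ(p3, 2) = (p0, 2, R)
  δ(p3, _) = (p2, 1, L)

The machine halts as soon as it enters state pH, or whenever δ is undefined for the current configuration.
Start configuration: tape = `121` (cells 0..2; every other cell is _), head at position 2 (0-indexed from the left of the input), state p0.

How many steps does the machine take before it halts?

state=p0 head=2 tape=_12[1]_   (p0,1)→(p2,1,L)
state=p2 head=1 tape=_1[2]1_   (p2,2)→(p0,1,L)
state=p0 head=0 tape=_[1]11_   (p0,1)→(p2,1,L)
state=p2 head=-1 tape=[_]111_   (p2,_)→(p3,_,R)
state=p3 head=0 tape=_[1]11_   (p3,1)→(p3,1,R)
state=p3 head=1 tape=_1[1]1_   (p3,1)→(p3,1,R)
state=p3 head=2 tape=_11[1]_   (p3,1)→(p3,1,R)
state=p3 head=3 tape=_111[_]   (p3,_)→(p2,1,L)
state=p2 head=2 tape=_11[1]1   (p2,1)→(p1,2,R)
state=p1 head=3 tape=_112[1]   (p1,1)→(p3,1,L)
state=p3 head=2 tape=_11[2]1   (p3,2)→(p0,2,R)
state=p0 head=3 tape=_112[1]   (p0,1)→(p2,1,L)
state=p2 head=2 tape=_11[2]1   (p2,2)→(p0,1,L)
state=p0 head=1 tape=_1[1]11   (p0,1)→(p2,1,L)
state=p2 head=0 tape=_[1]111   (p2,1)→(p1,2,R)
state=p1 head=1 tape=_2[1]11   (p1,1)→(p3,1,L)
state=p3 head=0 tape=_[2]111   (p3,2)→(p0,2,R)
state=p0 head=1 tape=_2[1]11   (p0,1)→(p2,1,L)
state=p2 head=0 tape=_[2]111   (p2,2)→(p0,1,L)
state=p0 head=-1 tape=[_]1111   (p0,_)→(pH,2,R)
state=pH head=0 tape=2[1]111
M halts after 20 transitions.

20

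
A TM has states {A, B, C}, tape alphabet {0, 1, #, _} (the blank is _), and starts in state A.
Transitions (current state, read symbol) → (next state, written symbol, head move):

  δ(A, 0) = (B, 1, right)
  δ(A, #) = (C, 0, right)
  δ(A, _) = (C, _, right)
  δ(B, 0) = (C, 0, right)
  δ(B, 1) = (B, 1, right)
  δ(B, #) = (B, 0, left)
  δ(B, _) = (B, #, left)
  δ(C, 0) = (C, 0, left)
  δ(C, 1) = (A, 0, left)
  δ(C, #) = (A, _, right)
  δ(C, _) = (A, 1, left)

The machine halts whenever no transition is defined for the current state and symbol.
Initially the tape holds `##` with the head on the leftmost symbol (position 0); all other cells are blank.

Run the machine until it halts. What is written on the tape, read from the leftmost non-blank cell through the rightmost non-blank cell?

1000

A | [#]#__   read # → write 0, move right, go to C
C | 0[#]__   read # → write _, move right, go to A
A | 0_[_]_   read _ → write _, move right, go to C
C | 0__[_]   read _ → write 1, move left, go to A
A | 0_[_]1   read _ → write _, move right, go to C
C | 0__[1]   read 1 → write 0, move left, go to A
A | 0_[_]0   read _ → write _, move right, go to C
C | 0__[0]   read 0 → write 0, move left, go to C
C | 0_[_]0   read _ → write 1, move left, go to A
A | 0[_]10   read _ → write _, move right, go to C
C | 0_[1]0   read 1 → write 0, move left, go to A
A | 0[_]00   read _ → write _, move right, go to C
C | 0_[0]0   read 0 → write 0, move left, go to C
C | 0[_]00   read _ → write 1, move left, go to A
A | [0]100   read 0 → write 1, move right, go to B
B | 1[1]00   read 1 → write 1, move right, go to B
B | 11[0]0   read 0 → write 0, move right, go to C
C | 110[0]   read 0 → write 0, move left, go to C
C | 11[0]0   read 0 → write 0, move left, go to C
C | 1[1]00   read 1 → write 0, move left, go to A
A | [1]000
The non-blank tape span at halt is 1000.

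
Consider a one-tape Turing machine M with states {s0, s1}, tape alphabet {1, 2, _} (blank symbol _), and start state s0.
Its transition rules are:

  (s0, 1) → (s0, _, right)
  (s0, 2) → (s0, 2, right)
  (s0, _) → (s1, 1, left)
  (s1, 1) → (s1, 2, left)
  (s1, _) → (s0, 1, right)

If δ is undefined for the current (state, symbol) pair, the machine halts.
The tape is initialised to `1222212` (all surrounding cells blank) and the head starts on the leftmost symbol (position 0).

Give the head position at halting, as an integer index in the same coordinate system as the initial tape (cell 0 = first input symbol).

6

state=s0 head=0 tape=[1]222212_   (s0,1)→(s0,_,right)
state=s0 head=1 tape=_[2]22212_   (s0,2)→(s0,2,right)
state=s0 head=2 tape=_2[2]2212_   (s0,2)→(s0,2,right)
state=s0 head=3 tape=_22[2]212_   (s0,2)→(s0,2,right)
state=s0 head=4 tape=_222[2]12_   (s0,2)→(s0,2,right)
state=s0 head=5 tape=_2222[1]2_   (s0,1)→(s0,_,right)
state=s0 head=6 tape=_2222_[2]_   (s0,2)→(s0,2,right)
state=s0 head=7 tape=_2222_2[_]   (s0,_)→(s1,1,left)
state=s1 head=6 tape=_2222_[2]1
At halt the head is at cell 6.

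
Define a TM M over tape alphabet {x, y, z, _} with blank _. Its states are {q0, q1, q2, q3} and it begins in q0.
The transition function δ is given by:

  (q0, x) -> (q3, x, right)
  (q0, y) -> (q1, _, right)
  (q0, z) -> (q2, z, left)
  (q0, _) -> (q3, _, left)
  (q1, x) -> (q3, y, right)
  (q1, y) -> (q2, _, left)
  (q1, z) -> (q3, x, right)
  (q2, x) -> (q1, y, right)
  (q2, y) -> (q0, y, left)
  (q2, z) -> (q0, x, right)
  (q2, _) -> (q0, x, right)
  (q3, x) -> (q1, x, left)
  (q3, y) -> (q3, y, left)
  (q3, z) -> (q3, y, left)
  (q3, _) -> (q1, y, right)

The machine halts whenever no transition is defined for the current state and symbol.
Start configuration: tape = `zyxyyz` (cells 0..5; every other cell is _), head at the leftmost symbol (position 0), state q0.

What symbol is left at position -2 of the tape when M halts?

q0 | ___[z]yxyyz   read z → write z, move left, go to q2
q2 | __[_]zyxyyz   read _ → write x, move right, go to q0
q0 | __x[z]yxyyz   read z → write z, move left, go to q2
q2 | __[x]zyxyyz   read x → write y, move right, go to q1
q1 | __y[z]yxyyz   read z → write x, move right, go to q3
q3 | __yx[y]xyyz   read y → write y, move left, go to q3
q3 | __y[x]yxyyz   read x → write x, move left, go to q1
q1 | __[y]xyxyyz   read y → write _, move left, go to q2
q2 | _[_]_xyxyyz   read _ → write x, move right, go to q0
q0 | _x[_]xyxyyz   read _ → write _, move left, go to q3
q3 | _[x]_xyxyyz   read x → write x, move left, go to q1
q1 | [_]x_xyxyyz
Cell -2 holds x when M halts.

x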